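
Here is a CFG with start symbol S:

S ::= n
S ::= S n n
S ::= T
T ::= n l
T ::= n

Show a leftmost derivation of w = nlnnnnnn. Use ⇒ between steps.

S ⇒ Snn   [S ::= S n n]
Snn ⇒ Snnnn   [S ::= S n n]
Snnnn ⇒ Snnnnnn   [S ::= S n n]
Snnnnnn ⇒ Tnnnnnn   [S ::= T]
Tnnnnnn ⇒ nlnnnnnn   [T ::= n l]

S ⇒ Snn ⇒ Snnnn ⇒ Snnnnnn ⇒ Tnnnnnn ⇒ nlnnnnnn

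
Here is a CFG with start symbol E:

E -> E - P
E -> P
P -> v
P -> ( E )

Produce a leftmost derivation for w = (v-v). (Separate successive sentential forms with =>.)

E => P => (E) => (E-P) => (P-P) => (v-P) => (v-v)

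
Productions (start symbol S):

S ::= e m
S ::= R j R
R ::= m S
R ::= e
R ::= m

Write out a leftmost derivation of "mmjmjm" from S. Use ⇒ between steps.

S ⇒ RjR ⇒ mSjR ⇒ mRjRjR ⇒ mmjRjR ⇒ mmjmjR ⇒ mmjmjm

S ⇒ RjR   [S ::= R j R]
RjR ⇒ mSjR   [R ::= m S]
mSjR ⇒ mRjRjR   [S ::= R j R]
mRjRjR ⇒ mmjRjR   [R ::= m]
mmjRjR ⇒ mmjmjR   [R ::= m]
mmjmjR ⇒ mmjmjm   [R ::= m]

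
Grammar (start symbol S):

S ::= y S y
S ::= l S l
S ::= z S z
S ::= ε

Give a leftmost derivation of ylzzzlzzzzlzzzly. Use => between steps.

S => ySy => ylSly => ylzSzly => ylzzSzzly => ylzzzSzzzly => ylzzzlSlzzzly => ylzzzlzSzlzzzly => ylzzzlzzSzzlzzzly => ylzzzlzzzzlzzzly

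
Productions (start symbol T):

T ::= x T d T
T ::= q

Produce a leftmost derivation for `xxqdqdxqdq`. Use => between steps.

T=>xTdT=>xxTdTdT=>xxqdTdT=>xxqdqdT=>xxqdqdxTdT=>xxqdqdxqdT=>xxqdqdxqdq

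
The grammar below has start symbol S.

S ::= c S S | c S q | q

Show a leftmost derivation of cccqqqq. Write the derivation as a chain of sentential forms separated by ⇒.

S ⇒ cSS ⇒ ccSqS ⇒ cccSSqS ⇒ cccqSqS ⇒ cccqqqS ⇒ cccqqqq

S ⇒ cSS   [S ::= c S S]
cSS ⇒ ccSqS   [S ::= c S q]
ccSqS ⇒ cccSSqS   [S ::= c S S]
cccSSqS ⇒ cccqSqS   [S ::= q]
cccqSqS ⇒ cccqqqS   [S ::= q]
cccqqqS ⇒ cccqqqq   [S ::= q]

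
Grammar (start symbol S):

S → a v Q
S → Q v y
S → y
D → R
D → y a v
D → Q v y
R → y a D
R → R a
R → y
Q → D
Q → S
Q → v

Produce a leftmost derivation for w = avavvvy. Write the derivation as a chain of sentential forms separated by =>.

S => avQ => avS => avavQ => avavD => avavQvy => avavvvy

S => avQ   [S → a v Q]
avQ => avS   [Q → S]
avS => avavQ   [S → a v Q]
avavQ => avavD   [Q → D]
avavD => avavQvy   [D → Q v y]
avavQvy => avavvvy   [Q → v]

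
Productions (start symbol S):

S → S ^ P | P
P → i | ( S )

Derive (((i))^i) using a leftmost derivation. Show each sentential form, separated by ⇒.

S ⇒ P ⇒ (S) ⇒ (S^P) ⇒ (P^P) ⇒ ((S)^P) ⇒ ((P)^P) ⇒ (((S))^P) ⇒ (((P))^P) ⇒ (((i))^P) ⇒ (((i))^i)

S ⇒ P   [S → P]
P ⇒ (S)   [P → ( S )]
(S) ⇒ (S^P)   [S → S ^ P]
(S^P) ⇒ (P^P)   [S → P]
(P^P) ⇒ ((S)^P)   [P → ( S )]
((S)^P) ⇒ ((P)^P)   [S → P]
((P)^P) ⇒ (((S))^P)   [P → ( S )]
(((S))^P) ⇒ (((P))^P)   [S → P]
(((P))^P) ⇒ (((i))^P)   [P → i]
(((i))^P) ⇒ (((i))^i)   [P → i]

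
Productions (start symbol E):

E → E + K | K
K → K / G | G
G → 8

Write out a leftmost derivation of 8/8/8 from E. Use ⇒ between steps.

E ⇒ K ⇒ K/G ⇒ K/G/G ⇒ G/G/G ⇒ 8/G/G ⇒ 8/8/G ⇒ 8/8/8

E ⇒ K   [E → K]
K ⇒ K/G   [K → K / G]
K/G ⇒ K/G/G   [K → K / G]
K/G/G ⇒ G/G/G   [K → G]
G/G/G ⇒ 8/G/G   [G → 8]
8/G/G ⇒ 8/8/G   [G → 8]
8/8/G ⇒ 8/8/8   [G → 8]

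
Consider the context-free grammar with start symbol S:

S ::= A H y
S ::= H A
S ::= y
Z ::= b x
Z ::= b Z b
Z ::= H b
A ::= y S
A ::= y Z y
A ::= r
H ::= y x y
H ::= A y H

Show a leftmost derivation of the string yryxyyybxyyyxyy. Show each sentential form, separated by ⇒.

S ⇒ AHy ⇒ ySHy ⇒ yAHyHy ⇒ yrHyHy ⇒ yryxyyHy ⇒ yryxyyAyHy ⇒ yryxyyyZyyHy ⇒ yryxyyybxyyHy ⇒ yryxyyybxyyyxyy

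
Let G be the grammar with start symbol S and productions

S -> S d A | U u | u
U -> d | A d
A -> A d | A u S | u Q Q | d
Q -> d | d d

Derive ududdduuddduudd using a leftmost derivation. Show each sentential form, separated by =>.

S => SdA => SdAdA => udAdA => udAuSdA => udAduSdA => udAuSduSdA => uduQQuSduSdA => ududdQuSduSdA => ududdduSduSdA => ududdduSdAduSdA => ududdduudAduSdA => ududdduuddduSdA => ududdduuddduudA => ududdduuddduudd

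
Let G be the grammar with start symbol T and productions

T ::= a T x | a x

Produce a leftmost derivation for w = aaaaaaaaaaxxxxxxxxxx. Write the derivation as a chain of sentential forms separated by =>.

T => aTx => aaTxx => aaaTxxx => aaaaTxxxx => aaaaaTxxxxx => aaaaaaTxxxxxx => aaaaaaaTxxxxxxx => aaaaaaaaTxxxxxxxx => aaaaaaaaaTxxxxxxxxx => aaaaaaaaaaxxxxxxxxxx

T => aTx   [T ::= a T x]
aTx => aaTxx   [T ::= a T x]
aaTxx => aaaTxxx   [T ::= a T x]
aaaTxxx => aaaaTxxxx   [T ::= a T x]
aaaaTxxxx => aaaaaTxxxxx   [T ::= a T x]
aaaaaTxxxxx => aaaaaaTxxxxxx   [T ::= a T x]
aaaaaaTxxxxxx => aaaaaaaTxxxxxxx   [T ::= a T x]
aaaaaaaTxxxxxxx => aaaaaaaaTxxxxxxxx   [T ::= a T x]
aaaaaaaaTxxxxxxxx => aaaaaaaaaTxxxxxxxxx   [T ::= a T x]
aaaaaaaaaTxxxxxxxxx => aaaaaaaaaaxxxxxxxxxx   [T ::= a x]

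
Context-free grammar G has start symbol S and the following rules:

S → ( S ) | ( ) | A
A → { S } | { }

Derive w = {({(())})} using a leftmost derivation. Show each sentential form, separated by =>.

S => A => {S} => {(S)} => {(A)} => {({S})} => {({(S)})} => {({(())})}

S => A   [S → A]
A => {S}   [A → { S }]
{S} => {(S)}   [S → ( S )]
{(S)} => {(A)}   [S → A]
{(A)} => {({S})}   [A → { S }]
{({S})} => {({(S)})}   [S → ( S )]
{({(S)})} => {({(())})}   [S → ( )]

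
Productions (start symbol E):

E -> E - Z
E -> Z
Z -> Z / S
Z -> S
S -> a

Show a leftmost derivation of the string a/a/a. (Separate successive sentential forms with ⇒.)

E ⇒ Z ⇒ Z/S ⇒ Z/S/S ⇒ S/S/S ⇒ a/S/S ⇒ a/a/S ⇒ a/a/a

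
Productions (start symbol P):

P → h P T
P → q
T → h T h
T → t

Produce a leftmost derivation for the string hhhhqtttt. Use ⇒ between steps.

P ⇒ hPT   [P → h P T]
hPT ⇒ hhPTT   [P → h P T]
hhPTT ⇒ hhhPTTT   [P → h P T]
hhhPTTT ⇒ hhhhPTTTT   [P → h P T]
hhhhPTTTT ⇒ hhhhqTTTT   [P → q]
hhhhqTTTT ⇒ hhhhqtTTT   [T → t]
hhhhqtTTT ⇒ hhhhqttTT   [T → t]
hhhhqttTT ⇒ hhhhqtttT   [T → t]
hhhhqtttT ⇒ hhhhqtttt   [T → t]

P ⇒ hPT ⇒ hhPTT ⇒ hhhPTTT ⇒ hhhhPTTTT ⇒ hhhhqTTTT ⇒ hhhhqtTTT ⇒ hhhhqttTT ⇒ hhhhqtttT ⇒ hhhhqtttt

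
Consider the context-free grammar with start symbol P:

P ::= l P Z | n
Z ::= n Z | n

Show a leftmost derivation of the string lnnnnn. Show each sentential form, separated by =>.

P => lPZ => lnZ => lnnZ => lnnnZ => lnnnnZ => lnnnnn

P => lPZ   [P ::= l P Z]
lPZ => lnZ   [P ::= n]
lnZ => lnnZ   [Z ::= n Z]
lnnZ => lnnnZ   [Z ::= n Z]
lnnnZ => lnnnnZ   [Z ::= n Z]
lnnnnZ => lnnnnn   [Z ::= n]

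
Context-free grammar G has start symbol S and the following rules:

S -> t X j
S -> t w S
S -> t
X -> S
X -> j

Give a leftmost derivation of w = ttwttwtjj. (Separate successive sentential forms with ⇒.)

S⇒tXj⇒tSj⇒ttwSj⇒ttwtXjj⇒ttwtSjj⇒ttwttwSjj⇒ttwttwtjj

S ⇒ tXj   [S -> t X j]
tXj ⇒ tSj   [X -> S]
tSj ⇒ ttwSj   [S -> t w S]
ttwSj ⇒ ttwtXjj   [S -> t X j]
ttwtXjj ⇒ ttwtSjj   [X -> S]
ttwtSjj ⇒ ttwttwSjj   [S -> t w S]
ttwttwSjj ⇒ ttwttwtjj   [S -> t]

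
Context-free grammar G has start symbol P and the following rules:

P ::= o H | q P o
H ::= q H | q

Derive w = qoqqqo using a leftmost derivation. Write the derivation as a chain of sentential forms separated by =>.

P => qPo => qoHo => qoqHo => qoqqHo => qoqqqo

P => qPo   [P ::= q P o]
qPo => qoHo   [P ::= o H]
qoHo => qoqHo   [H ::= q H]
qoqHo => qoqqHo   [H ::= q H]
qoqqHo => qoqqqo   [H ::= q]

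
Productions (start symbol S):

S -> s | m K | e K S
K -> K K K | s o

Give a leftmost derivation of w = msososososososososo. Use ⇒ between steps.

S⇒mK⇒mKKK⇒mKKKKK⇒mKKKKKKK⇒mKKKKKKKKK⇒msoKKKKKKKK⇒msosoKKKKKKK⇒msososoKKKKKK⇒msosososoKKKKK⇒msososososoKKKK⇒msosososososoKKK⇒msososososososoKK⇒msosososososososoK⇒msososososososososo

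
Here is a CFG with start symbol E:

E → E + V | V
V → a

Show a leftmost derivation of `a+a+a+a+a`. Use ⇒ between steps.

E ⇒ E+V ⇒ E+V+V ⇒ E+V+V+V ⇒ E+V+V+V+V ⇒ V+V+V+V+V ⇒ a+V+V+V+V ⇒ a+a+V+V+V ⇒ a+a+a+V+V ⇒ a+a+a+a+V ⇒ a+a+a+a+a

E ⇒ E+V   [E → E + V]
E+V ⇒ E+V+V   [E → E + V]
E+V+V ⇒ E+V+V+V   [E → E + V]
E+V+V+V ⇒ E+V+V+V+V   [E → E + V]
E+V+V+V+V ⇒ V+V+V+V+V   [E → V]
V+V+V+V+V ⇒ a+V+V+V+V   [V → a]
a+V+V+V+V ⇒ a+a+V+V+V   [V → a]
a+a+V+V+V ⇒ a+a+a+V+V   [V → a]
a+a+a+V+V ⇒ a+a+a+a+V   [V → a]
a+a+a+a+V ⇒ a+a+a+a+a   [V → a]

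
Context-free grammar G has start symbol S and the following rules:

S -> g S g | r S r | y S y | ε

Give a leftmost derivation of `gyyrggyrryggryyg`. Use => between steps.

S => gSg => gySyg => gyySyyg => gyyrSryyg => gyyrgSgryyg => gyyrggSggryyg => gyyrggySyggryyg => gyyrggyrSryggryyg => gyyrggyrryggryyg

S => gSg   [S -> g S g]
gSg => gySyg   [S -> y S y]
gySyg => gyySyyg   [S -> y S y]
gyySyyg => gyyrSryyg   [S -> r S r]
gyyrSryyg => gyyrgSgryyg   [S -> g S g]
gyyrgSgryyg => gyyrggSggryyg   [S -> g S g]
gyyrggSggryyg => gyyrggySyggryyg   [S -> y S y]
gyyrggySyggryyg => gyyrggyrSryggryyg   [S -> r S r]
gyyrggyrSryggryyg => gyyrggyrryggryyg   [S -> ε]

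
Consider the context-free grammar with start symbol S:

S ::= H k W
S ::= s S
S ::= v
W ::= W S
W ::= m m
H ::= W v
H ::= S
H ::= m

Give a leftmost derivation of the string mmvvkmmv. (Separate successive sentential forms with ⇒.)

S⇒HkW⇒WvkW⇒WSvkW⇒mmSvkW⇒mmvvkW⇒mmvvkWS⇒mmvvkmmS⇒mmvvkmmv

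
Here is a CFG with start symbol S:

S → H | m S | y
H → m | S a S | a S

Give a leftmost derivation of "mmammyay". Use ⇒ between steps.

S ⇒ mS   [S → m S]
mS ⇒ mH   [S → H]
mH ⇒ mSaS   [H → S a S]
mSaS ⇒ mmSaS   [S → m S]
mmSaS ⇒ mmHaS   [S → H]
mmHaS ⇒ mmaSaS   [H → a S]
mmaSaS ⇒ mmamSaS   [S → m S]
mmamSaS ⇒ mmammSaS   [S → m S]
mmammSaS ⇒ mmammyaS   [S → y]
mmammyaS ⇒ mmammyay   [S → y]

S ⇒ mS ⇒ mH ⇒ mSaS ⇒ mmSaS ⇒ mmHaS ⇒ mmaSaS ⇒ mmamSaS ⇒ mmammSaS ⇒ mmammyaS ⇒ mmammyay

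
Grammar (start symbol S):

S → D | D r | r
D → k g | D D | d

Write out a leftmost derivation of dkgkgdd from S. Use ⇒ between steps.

S ⇒ D ⇒ DD ⇒ dD ⇒ dDD ⇒ dDDD ⇒ dkgDD ⇒ dkgDDD ⇒ dkgkgDD ⇒ dkgkgdD ⇒ dkgkgdd

S ⇒ D   [S → D]
D ⇒ DD   [D → D D]
DD ⇒ dD   [D → d]
dD ⇒ dDD   [D → D D]
dDD ⇒ dDDD   [D → D D]
dDDD ⇒ dkgDD   [D → k g]
dkgDD ⇒ dkgDDD   [D → D D]
dkgDDD ⇒ dkgkgDD   [D → k g]
dkgkgDD ⇒ dkgkgdD   [D → d]
dkgkgdD ⇒ dkgkgdd   [D → d]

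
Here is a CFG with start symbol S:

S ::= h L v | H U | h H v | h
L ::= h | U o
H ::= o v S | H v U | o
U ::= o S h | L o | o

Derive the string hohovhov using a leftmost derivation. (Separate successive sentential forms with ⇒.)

S ⇒ hLv ⇒ hUov ⇒ hoShov ⇒ hohHvhov ⇒ hohovhov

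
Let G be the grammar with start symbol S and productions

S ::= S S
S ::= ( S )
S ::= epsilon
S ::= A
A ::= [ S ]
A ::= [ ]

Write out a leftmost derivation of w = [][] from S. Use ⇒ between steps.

S ⇒ SS   [S ::= S S]
SS ⇒ AS   [S ::= A]
AS ⇒ [S]S   [A ::= [ S ]]
[S]S ⇒ []S   [S ::= epsilon]
[]S ⇒ []SS   [S ::= S S]
[]SS ⇒ []SSS   [S ::= S S]
[]SSS ⇒ []ASS   [S ::= A]
[]ASS ⇒ [][]SS   [A ::= [ ]]
[][]SS ⇒ [][]S   [S ::= epsilon]
[][]S ⇒ [][]   [S ::= epsilon]

S ⇒ SS ⇒ AS ⇒ [S]S ⇒ []S ⇒ []SS ⇒ []SSS ⇒ []ASS ⇒ [][]SS ⇒ [][]S ⇒ [][]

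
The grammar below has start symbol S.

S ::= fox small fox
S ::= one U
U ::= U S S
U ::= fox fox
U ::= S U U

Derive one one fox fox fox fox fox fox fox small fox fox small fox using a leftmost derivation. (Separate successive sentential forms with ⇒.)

S ⇒ one U ⇒ one U S S ⇒ one S U U S S ⇒ one one U U U S S ⇒ one one fox fox U U S S ⇒ one one fox fox fox fox U S S ⇒ one one fox fox fox fox fox fox S S ⇒ one one fox fox fox fox fox fox fox small fox S ⇒ one one fox fox fox fox fox fox fox small fox fox small fox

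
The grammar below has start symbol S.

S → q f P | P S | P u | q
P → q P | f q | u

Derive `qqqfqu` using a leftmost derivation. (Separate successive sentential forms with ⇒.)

S⇒Pu⇒qPu⇒qqPu⇒qqqPu⇒qqqfqu

S ⇒ Pu   [S → P u]
Pu ⇒ qPu   [P → q P]
qPu ⇒ qqPu   [P → q P]
qqPu ⇒ qqqPu   [P → q P]
qqqPu ⇒ qqqfqu   [P → f q]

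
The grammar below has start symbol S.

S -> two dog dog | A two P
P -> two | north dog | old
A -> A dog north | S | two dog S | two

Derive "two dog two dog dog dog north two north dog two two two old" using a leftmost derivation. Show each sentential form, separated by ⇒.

S ⇒ A two P ⇒ S two P ⇒ A two P two P ⇒ two dog S two P two P ⇒ two dog A two P two P two P ⇒ two dog A dog north two P two P two P ⇒ two dog S dog north two P two P two P ⇒ two dog two dog dog dog north two P two P two P ⇒ two dog two dog dog dog north two north dog two P two P ⇒ two dog two dog dog dog north two north dog two two two P ⇒ two dog two dog dog dog north two north dog two two two old

S ⇒ A two P   [S -> A two P]
A two P ⇒ S two P   [A -> S]
S two P ⇒ A two P two P   [S -> A two P]
A two P two P ⇒ two dog S two P two P   [A -> two dog S]
two dog S two P two P ⇒ two dog A two P two P two P   [S -> A two P]
two dog A two P two P two P ⇒ two dog A dog north two P two P two P   [A -> A dog north]
two dog A dog north two P two P two P ⇒ two dog S dog north two P two P two P   [A -> S]
two dog S dog north two P two P two P ⇒ two dog two dog dog dog north two P two P two P   [S -> two dog dog]
two dog two dog dog dog north two P two P two P ⇒ two dog two dog dog dog north two north dog two P two P   [P -> north dog]
two dog two dog dog dog north two north dog two P two P ⇒ two dog two dog dog dog north two north dog two two two P   [P -> two]
two dog two dog dog dog north two north dog two two two P ⇒ two dog two dog dog dog north two north dog two two two old   [P -> old]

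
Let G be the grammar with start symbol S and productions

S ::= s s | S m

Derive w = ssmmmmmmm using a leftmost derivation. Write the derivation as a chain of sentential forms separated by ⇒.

S⇒Sm⇒Smm⇒Smmm⇒Smmmm⇒Smmmmm⇒Smmmmmm⇒Smmmmmmm⇒ssmmmmmmm

S ⇒ Sm   [S ::= S m]
Sm ⇒ Smm   [S ::= S m]
Smm ⇒ Smmm   [S ::= S m]
Smmm ⇒ Smmmm   [S ::= S m]
Smmmm ⇒ Smmmmm   [S ::= S m]
Smmmmm ⇒ Smmmmmm   [S ::= S m]
Smmmmmm ⇒ Smmmmmmm   [S ::= S m]
Smmmmmmm ⇒ ssmmmmmmm   [S ::= s s]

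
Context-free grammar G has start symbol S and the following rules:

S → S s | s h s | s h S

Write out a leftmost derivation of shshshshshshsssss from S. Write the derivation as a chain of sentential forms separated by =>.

S=>Ss=>Sss=>shSss=>shshSss=>shshSsss=>shshshSsss=>shshshshSsss=>shshshshshSsss=>shshshshshSssss=>shshshshshshsssss

S => Ss   [S → S s]
Ss => Sss   [S → S s]
Sss => shSss   [S → s h S]
shSss => shshSss   [S → s h S]
shshSss => shshSsss   [S → S s]
shshSsss => shshshSsss   [S → s h S]
shshshSsss => shshshshSsss   [S → s h S]
shshshshSsss => shshshshshSsss   [S → s h S]
shshshshshSsss => shshshshshSssss   [S → S s]
shshshshshSssss => shshshshshshsssss   [S → s h s]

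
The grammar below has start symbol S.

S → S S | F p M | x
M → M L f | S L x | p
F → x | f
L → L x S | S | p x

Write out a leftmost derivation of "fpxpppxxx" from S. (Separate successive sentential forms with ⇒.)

S ⇒ SS ⇒ FpMS ⇒ fpMS ⇒ fpSLxS ⇒ fpFpMLxS ⇒ fpxpMLxS ⇒ fpxppLxS ⇒ fpxpppxxS ⇒ fpxpppxxx

S ⇒ SS   [S → S S]
SS ⇒ FpMS   [S → F p M]
FpMS ⇒ fpMS   [F → f]
fpMS ⇒ fpSLxS   [M → S L x]
fpSLxS ⇒ fpFpMLxS   [S → F p M]
fpFpMLxS ⇒ fpxpMLxS   [F → x]
fpxpMLxS ⇒ fpxppLxS   [M → p]
fpxppLxS ⇒ fpxpppxxS   [L → p x]
fpxpppxxS ⇒ fpxpppxxx   [S → x]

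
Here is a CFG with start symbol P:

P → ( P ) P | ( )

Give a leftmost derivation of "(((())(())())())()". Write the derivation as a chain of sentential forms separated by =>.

P=>(P)P=>((P)P)P=>(((P)P)P)P=>(((())P)P)P=>(((())(P)P)P)P=>(((())(())P)P)P=>(((())(())())P)P=>(((())(())())())P=>(((())(())())())()

P => (P)P   [P → ( P ) P]
(P)P => ((P)P)P   [P → ( P ) P]
((P)P)P => (((P)P)P)P   [P → ( P ) P]
(((P)P)P)P => (((())P)P)P   [P → ( )]
(((())P)P)P => (((())(P)P)P)P   [P → ( P ) P]
(((())(P)P)P)P => (((())(())P)P)P   [P → ( )]
(((())(())P)P)P => (((())(())())P)P   [P → ( )]
(((())(())())P)P => (((())(())())())P   [P → ( )]
(((())(())())())P => (((())(())())())()   [P → ( )]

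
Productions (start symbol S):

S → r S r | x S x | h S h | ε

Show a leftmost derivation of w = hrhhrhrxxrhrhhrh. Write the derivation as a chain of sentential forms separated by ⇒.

S ⇒ hSh   [S → h S h]
hSh ⇒ hrSrh   [S → r S r]
hrSrh ⇒ hrhShrh   [S → h S h]
hrhShrh ⇒ hrhhShhrh   [S → h S h]
hrhhShhrh ⇒ hrhhrSrhhrh   [S → r S r]
hrhhrSrhhrh ⇒ hrhhrhShrhhrh   [S → h S h]
hrhhrhShrhhrh ⇒ hrhhrhrSrhrhhrh   [S → r S r]
hrhhrhrSrhrhhrh ⇒ hrhhrhrxSxrhrhhrh   [S → x S x]
hrhhrhrxSxrhrhhrh ⇒ hrhhrhrxxrhrhhrh   [S → ε]

S ⇒ hSh ⇒ hrSrh ⇒ hrhShrh ⇒ hrhhShhrh ⇒ hrhhrSrhhrh ⇒ hrhhrhShrhhrh ⇒ hrhhrhrSrhrhhrh ⇒ hrhhrhrxSxrhrhhrh ⇒ hrhhrhrxxrhrhhrh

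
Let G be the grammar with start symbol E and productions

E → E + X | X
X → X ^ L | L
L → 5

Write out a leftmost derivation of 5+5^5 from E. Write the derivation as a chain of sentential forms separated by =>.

E => E+X => X+X => L+X => 5+X => 5+X^L => 5+L^L => 5+5^L => 5+5^5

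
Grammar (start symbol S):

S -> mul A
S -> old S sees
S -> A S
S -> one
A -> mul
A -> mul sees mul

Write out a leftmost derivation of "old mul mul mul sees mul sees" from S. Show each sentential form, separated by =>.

S => old S sees => old A S sees => old mul S sees => old mul mul A sees => old mul mul mul sees mul sees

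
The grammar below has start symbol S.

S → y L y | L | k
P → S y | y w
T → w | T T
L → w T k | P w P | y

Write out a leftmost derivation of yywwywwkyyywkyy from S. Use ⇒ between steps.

S ⇒ yLy   [S → y L y]
yLy ⇒ yPwPy   [L → P w P]
yPwPy ⇒ ySywPy   [P → S y]
ySywPy ⇒ yLywPy   [S → L]
yLywPy ⇒ yPwPywPy   [L → P w P]
yPwPywPy ⇒ yywwPywPy   [P → y w]
yywwPywPy ⇒ yywwSyywPy   [P → S y]
yywwSyywPy ⇒ yywwyLyyywPy   [S → y L y]
yywwyLyyywPy ⇒ yywwywTkyyywPy   [L → w T k]
yywwywTkyyywPy ⇒ yywwywwkyyywPy   [T → w]
yywwywwkyyywPy ⇒ yywwywwkyyywSyy   [P → S y]
yywwywwkyyywSyy ⇒ yywwywwkyyywkyy   [S → k]

S ⇒ yLy ⇒ yPwPy ⇒ ySywPy ⇒ yLywPy ⇒ yPwPywPy ⇒ yywwPywPy ⇒ yywwSyywPy ⇒ yywwyLyyywPy ⇒ yywwywTkyyywPy ⇒ yywwywwkyyywPy ⇒ yywwywwkyyywSyy ⇒ yywwywwkyyywkyy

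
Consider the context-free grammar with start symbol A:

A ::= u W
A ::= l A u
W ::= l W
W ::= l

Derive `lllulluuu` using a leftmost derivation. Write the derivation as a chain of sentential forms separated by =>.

A => lAu => llAuu => lllAuuu => llluWuuu => lllulWuuu => lllulluuu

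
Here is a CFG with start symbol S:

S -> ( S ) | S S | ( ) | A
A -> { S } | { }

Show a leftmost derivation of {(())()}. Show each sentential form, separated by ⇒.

S⇒A⇒{S}⇒{SS}⇒{(S)S}⇒{(())S}⇒{(())()}

S ⇒ A   [S -> A]
A ⇒ {S}   [A -> { S }]
{S} ⇒ {SS}   [S -> S S]
{SS} ⇒ {(S)S}   [S -> ( S )]
{(S)S} ⇒ {(())S}   [S -> ( )]
{(())S} ⇒ {(())()}   [S -> ( )]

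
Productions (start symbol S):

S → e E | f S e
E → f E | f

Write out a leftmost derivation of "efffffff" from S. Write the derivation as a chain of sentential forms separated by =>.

S=>eE=>efE=>effE=>efffE=>effffE=>efffffE=>effffffE=>efffffff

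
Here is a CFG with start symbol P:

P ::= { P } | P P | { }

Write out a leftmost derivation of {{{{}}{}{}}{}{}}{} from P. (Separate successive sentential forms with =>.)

P => PP => {P}P => {PP}P => {PPP}P => {{P}PP}P => {{PP}PP}P => {{PPP}PP}P => {{{P}PP}PP}P => {{{{}}PP}PP}P => {{{{}}{}P}PP}P => {{{{}}{}{}}PP}P => {{{{}}{}{}}{}P}P => {{{{}}{}{}}{}{}}P => {{{{}}{}{}}{}{}}{}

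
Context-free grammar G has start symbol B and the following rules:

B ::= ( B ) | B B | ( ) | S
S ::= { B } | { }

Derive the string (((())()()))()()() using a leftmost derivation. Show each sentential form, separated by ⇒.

B ⇒ BB   [B ::= B B]
BB ⇒ BBB   [B ::= B B]
BBB ⇒ BBBB   [B ::= B B]
BBBB ⇒ (B)BBB   [B ::= ( B )]
(B)BBB ⇒ ((B))BBB   [B ::= ( B )]
((B))BBB ⇒ ((BB))BBB   [B ::= B B]
((BB))BBB ⇒ ((BBB))BBB   [B ::= B B]
((BBB))BBB ⇒ (((B)BB))BBB   [B ::= ( B )]
(((B)BB))BBB ⇒ (((())BB))BBB   [B ::= ( )]
(((())BB))BBB ⇒ (((())()B))BBB   [B ::= ( )]
(((())()B))BBB ⇒ (((())()()))BBB   [B ::= ( )]
(((())()()))BBB ⇒ (((())()()))()BB   [B ::= ( )]
(((())()()))()BB ⇒ (((())()()))()()B   [B ::= ( )]
(((())()()))()()B ⇒ (((())()()))()()()   [B ::= ( )]

B ⇒ BB ⇒ BBB ⇒ BBBB ⇒ (B)BBB ⇒ ((B))BBB ⇒ ((BB))BBB ⇒ ((BBB))BBB ⇒ (((B)BB))BBB ⇒ (((())BB))BBB ⇒ (((())()B))BBB ⇒ (((())()()))BBB ⇒ (((())()()))()BB ⇒ (((())()()))()()B ⇒ (((())()()))()()()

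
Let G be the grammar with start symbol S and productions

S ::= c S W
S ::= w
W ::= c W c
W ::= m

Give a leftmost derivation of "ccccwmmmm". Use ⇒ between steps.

S⇒cSW⇒ccSWW⇒cccSWWW⇒ccccSWWWW⇒ccccwWWWW⇒ccccwmWWW⇒ccccwmmWW⇒ccccwmmmW⇒ccccwmmmm

S ⇒ cSW   [S ::= c S W]
cSW ⇒ ccSWW   [S ::= c S W]
ccSWW ⇒ cccSWWW   [S ::= c S W]
cccSWWW ⇒ ccccSWWWW   [S ::= c S W]
ccccSWWWW ⇒ ccccwWWWW   [S ::= w]
ccccwWWWW ⇒ ccccwmWWW   [W ::= m]
ccccwmWWW ⇒ ccccwmmWW   [W ::= m]
ccccwmmWW ⇒ ccccwmmmW   [W ::= m]
ccccwmmmW ⇒ ccccwmmmm   [W ::= m]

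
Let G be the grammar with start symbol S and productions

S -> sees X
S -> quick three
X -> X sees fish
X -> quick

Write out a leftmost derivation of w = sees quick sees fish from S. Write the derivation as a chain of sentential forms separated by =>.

S => sees X   [S -> sees X]
sees X => sees X sees fish   [X -> X sees fish]
sees X sees fish => sees quick sees fish   [X -> quick]

S => sees X => sees X sees fish => sees quick sees fish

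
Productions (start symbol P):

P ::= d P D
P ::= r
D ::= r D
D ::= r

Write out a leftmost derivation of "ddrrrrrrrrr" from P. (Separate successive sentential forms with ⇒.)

P ⇒ dPD   [P ::= d P D]
dPD ⇒ ddPDD   [P ::= d P D]
ddPDD ⇒ ddrDD   [P ::= r]
ddrDD ⇒ ddrrDD   [D ::= r D]
ddrrDD ⇒ ddrrrDD   [D ::= r D]
ddrrrDD ⇒ ddrrrrDD   [D ::= r D]
ddrrrrDD ⇒ ddrrrrrDD   [D ::= r D]
ddrrrrrDD ⇒ ddrrrrrrDD   [D ::= r D]
ddrrrrrrDD ⇒ ddrrrrrrrDD   [D ::= r D]
ddrrrrrrrDD ⇒ ddrrrrrrrrD   [D ::= r]
ddrrrrrrrrD ⇒ ddrrrrrrrrr   [D ::= r]

P ⇒ dPD ⇒ ddPDD ⇒ ddrDD ⇒ ddrrDD ⇒ ddrrrDD ⇒ ddrrrrDD ⇒ ddrrrrrDD ⇒ ddrrrrrrDD ⇒ ddrrrrrrrDD ⇒ ddrrrrrrrrD ⇒ ddrrrrrrrrr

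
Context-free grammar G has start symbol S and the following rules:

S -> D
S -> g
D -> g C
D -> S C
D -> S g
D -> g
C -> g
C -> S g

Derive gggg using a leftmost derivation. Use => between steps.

S => D => gC => gSg => gDg => gSCg => ggCg => gggg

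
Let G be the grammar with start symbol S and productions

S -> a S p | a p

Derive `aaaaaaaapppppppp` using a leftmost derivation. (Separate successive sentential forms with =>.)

S => aSp => aaSpp => aaaSppp => aaaaSpppp => aaaaaSppppp => aaaaaaSpppppp => aaaaaaaSppppppp => aaaaaaaapppppppp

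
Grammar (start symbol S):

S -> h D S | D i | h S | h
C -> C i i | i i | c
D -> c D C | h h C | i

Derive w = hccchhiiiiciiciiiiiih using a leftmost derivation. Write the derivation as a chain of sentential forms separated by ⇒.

S⇒hDS⇒hcDCS⇒hccDCCS⇒hcccDCCCS⇒hccchhCCCCS⇒hccchhCiiCCCS⇒hccchhiiiiCCCS⇒hccchhiiiiCiiCCS⇒hccchhiiiiciiCCS⇒hccchhiiiiciiCiiCS⇒hccchhiiiiciiciiCS⇒hccchhiiiiciiciiCiiS⇒hccchhiiiiciiciiiiiiS⇒hccchhiiiiciiciiiiiih

S ⇒ hDS   [S -> h D S]
hDS ⇒ hcDCS   [D -> c D C]
hcDCS ⇒ hccDCCS   [D -> c D C]
hccDCCS ⇒ hcccDCCCS   [D -> c D C]
hcccDCCCS ⇒ hccchhCCCCS   [D -> h h C]
hccchhCCCCS ⇒ hccchhCiiCCCS   [C -> C i i]
hccchhCiiCCCS ⇒ hccchhiiiiCCCS   [C -> i i]
hccchhiiiiCCCS ⇒ hccchhiiiiCiiCCS   [C -> C i i]
hccchhiiiiCiiCCS ⇒ hccchhiiiiciiCCS   [C -> c]
hccchhiiiiciiCCS ⇒ hccchhiiiiciiCiiCS   [C -> C i i]
hccchhiiiiciiCiiCS ⇒ hccchhiiiiciiciiCS   [C -> c]
hccchhiiiiciiciiCS ⇒ hccchhiiiiciiciiCiiS   [C -> C i i]
hccchhiiiiciiciiCiiS ⇒ hccchhiiiiciiciiiiiiS   [C -> i i]
hccchhiiiiciiciiiiiiS ⇒ hccchhiiiiciiciiiiiih   [S -> h]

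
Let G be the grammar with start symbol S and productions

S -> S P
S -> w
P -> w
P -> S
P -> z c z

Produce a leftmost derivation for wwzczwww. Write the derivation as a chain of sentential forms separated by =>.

S => SP => SPP => SPPP => SPPPP => SPPPPP => wPPPPP => wSPPPP => wwPPPP => wwzczPPP => wwzczwPP => wwzczwwP => wwzczwww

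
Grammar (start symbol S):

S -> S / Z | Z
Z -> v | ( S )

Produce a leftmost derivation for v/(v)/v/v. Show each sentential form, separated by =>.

S => S/Z => S/Z/Z => S/Z/Z/Z => Z/Z/Z/Z => v/Z/Z/Z => v/(S)/Z/Z => v/(Z)/Z/Z => v/(v)/Z/Z => v/(v)/v/Z => v/(v)/v/v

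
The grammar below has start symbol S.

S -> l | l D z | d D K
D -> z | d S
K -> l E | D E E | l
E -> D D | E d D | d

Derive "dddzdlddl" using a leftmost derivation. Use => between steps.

S => dDK   [S -> d D K]
dDK => ddSK   [D -> d S]
ddSK => dddDKK   [S -> d D K]
dddDKK => dddzKK   [D -> z]
dddzKK => dddzDEEK   [K -> D E E]
dddzDEEK => dddzdSEEK   [D -> d S]
dddzdSEEK => dddzdlEEK   [S -> l]
dddzdlEEK => dddzdldEK   [E -> d]
dddzdldEK => dddzdlddK   [E -> d]
dddzdlddK => dddzdlddl   [K -> l]

S=>dDK=>ddSK=>dddDKK=>dddzKK=>dddzDEEK=>dddzdSEEK=>dddzdlEEK=>dddzdldEK=>dddzdlddK=>dddzdlddl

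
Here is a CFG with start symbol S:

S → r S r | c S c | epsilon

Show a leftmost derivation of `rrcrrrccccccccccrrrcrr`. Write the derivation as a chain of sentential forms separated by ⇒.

S ⇒ rSr ⇒ rrSrr ⇒ rrcScrr ⇒ rrcrSrcrr ⇒ rrcrrSrrcrr ⇒ rrcrrrSrrrcrr ⇒ rrcrrrcScrrrcrr ⇒ rrcrrrccSccrrrcrr ⇒ rrcrrrcccScccrrrcrr ⇒ rrcrrrccccSccccrrrcrr ⇒ rrcrrrcccccScccccrrrcrr ⇒ rrcrrrccccccccccrrrcrr

S ⇒ rSr   [S → r S r]
rSr ⇒ rrSrr   [S → r S r]
rrSrr ⇒ rrcScrr   [S → c S c]
rrcScrr ⇒ rrcrSrcrr   [S → r S r]
rrcrSrcrr ⇒ rrcrrSrrcrr   [S → r S r]
rrcrrSrrcrr ⇒ rrcrrrSrrrcrr   [S → r S r]
rrcrrrSrrrcrr ⇒ rrcrrrcScrrrcrr   [S → c S c]
rrcrrrcScrrrcrr ⇒ rrcrrrccSccrrrcrr   [S → c S c]
rrcrrrccSccrrrcrr ⇒ rrcrrrcccScccrrrcrr   [S → c S c]
rrcrrrcccScccrrrcrr ⇒ rrcrrrccccSccccrrrcrr   [S → c S c]
rrcrrrccccSccccrrrcrr ⇒ rrcrrrcccccScccccrrrcrr   [S → c S c]
rrcrrrcccccScccccrrrcrr ⇒ rrcrrrccccccccccrrrcrr   [S → epsilon]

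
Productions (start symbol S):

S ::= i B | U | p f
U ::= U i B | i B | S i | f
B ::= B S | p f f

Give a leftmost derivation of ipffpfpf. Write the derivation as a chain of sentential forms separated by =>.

S => iB => iBS => iBSS => ipffSS => ipffpfS => ipffpfpf

S => iB   [S ::= i B]
iB => iBS   [B ::= B S]
iBS => iBSS   [B ::= B S]
iBSS => ipffSS   [B ::= p f f]
ipffSS => ipffpfS   [S ::= p f]
ipffpfS => ipffpfpf   [S ::= p f]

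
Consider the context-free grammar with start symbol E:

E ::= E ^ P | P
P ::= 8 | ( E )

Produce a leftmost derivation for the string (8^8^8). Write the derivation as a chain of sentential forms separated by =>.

E => P => (E) => (E^P) => (E^P^P) => (P^P^P) => (8^P^P) => (8^8^P) => (8^8^8)

E => P   [E ::= P]
P => (E)   [P ::= ( E )]
(E) => (E^P)   [E ::= E ^ P]
(E^P) => (E^P^P)   [E ::= E ^ P]
(E^P^P) => (P^P^P)   [E ::= P]
(P^P^P) => (8^P^P)   [P ::= 8]
(8^P^P) => (8^8^P)   [P ::= 8]
(8^8^P) => (8^8^8)   [P ::= 8]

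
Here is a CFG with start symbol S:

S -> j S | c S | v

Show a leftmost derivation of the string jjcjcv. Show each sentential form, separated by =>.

S => jS => jjS => jjcS => jjcjS => jjcjcS => jjcjcv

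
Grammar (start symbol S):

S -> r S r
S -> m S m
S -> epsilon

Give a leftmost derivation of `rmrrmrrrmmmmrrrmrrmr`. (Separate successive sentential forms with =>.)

S => rSr => rmSmr => rmrSrmr => rmrrSrrmr => rmrrmSmrrmr => rmrrmrSrmrrmr => rmrrmrrSrrmrrmr => rmrrmrrrSrrrmrrmr => rmrrmrrrmSmrrrmrrmr => rmrrmrrrmmSmmrrrmrrmr => rmrrmrrrmmmmrrrmrrmr

S => rSr   [S -> r S r]
rSr => rmSmr   [S -> m S m]
rmSmr => rmrSrmr   [S -> r S r]
rmrSrmr => rmrrSrrmr   [S -> r S r]
rmrrSrrmr => rmrrmSmrrmr   [S -> m S m]
rmrrmSmrrmr => rmrrmrSrmrrmr   [S -> r S r]
rmrrmrSrmrrmr => rmrrmrrSrrmrrmr   [S -> r S r]
rmrrmrrSrrmrrmr => rmrrmrrrSrrrmrrmr   [S -> r S r]
rmrrmrrrSrrrmrrmr => rmrrmrrrmSmrrrmrrmr   [S -> m S m]
rmrrmrrrmSmrrrmrrmr => rmrrmrrrmmSmmrrrmrrmr   [S -> m S m]
rmrrmrrrmmSmmrrrmrrmr => rmrrmrrrmmmmrrrmrrmr   [S -> epsilon]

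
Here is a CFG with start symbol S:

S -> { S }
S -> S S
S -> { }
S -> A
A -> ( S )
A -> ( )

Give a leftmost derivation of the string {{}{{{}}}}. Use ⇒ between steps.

S ⇒ {S} ⇒ {SS} ⇒ {{}S} ⇒ {{}{S}} ⇒ {{}{{S}}} ⇒ {{}{{{}}}}

S ⇒ {S}   [S -> { S }]
{S} ⇒ {SS}   [S -> S S]
{SS} ⇒ {{}S}   [S -> { }]
{{}S} ⇒ {{}{S}}   [S -> { S }]
{{}{S}} ⇒ {{}{{S}}}   [S -> { S }]
{{}{{S}}} ⇒ {{}{{{}}}}   [S -> { }]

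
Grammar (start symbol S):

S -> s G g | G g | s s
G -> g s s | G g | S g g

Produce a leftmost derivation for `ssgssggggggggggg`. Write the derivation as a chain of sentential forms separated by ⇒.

S ⇒ Gg ⇒ Sggg ⇒ sGgggg ⇒ sGggggg ⇒ sSggggggg ⇒ ssGgggggggg ⇒ ssGggggggggg ⇒ ssGgggggggggg ⇒ ssGggggggggggg ⇒ ssgssggggggggggg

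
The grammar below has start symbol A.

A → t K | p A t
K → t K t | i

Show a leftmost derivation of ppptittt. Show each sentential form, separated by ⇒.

A ⇒ pAt   [A → p A t]
pAt ⇒ ppAtt   [A → p A t]
ppAtt ⇒ pppAttt   [A → p A t]
pppAttt ⇒ ppptKttt   [A → t K]
ppptKttt ⇒ ppptittt   [K → i]

A ⇒ pAt ⇒ ppAtt ⇒ pppAttt ⇒ ppptKttt ⇒ ppptittt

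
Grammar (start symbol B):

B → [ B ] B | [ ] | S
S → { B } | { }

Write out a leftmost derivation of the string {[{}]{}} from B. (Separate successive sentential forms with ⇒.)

B⇒S⇒{B}⇒{[B]B}⇒{[S]B}⇒{[{}]B}⇒{[{}]S}⇒{[{}]{}}

B ⇒ S   [B → S]
S ⇒ {B}   [S → { B }]
{B} ⇒ {[B]B}   [B → [ B ] B]
{[B]B} ⇒ {[S]B}   [B → S]
{[S]B} ⇒ {[{}]B}   [S → { }]
{[{}]B} ⇒ {[{}]S}   [B → S]
{[{}]S} ⇒ {[{}]{}}   [S → { }]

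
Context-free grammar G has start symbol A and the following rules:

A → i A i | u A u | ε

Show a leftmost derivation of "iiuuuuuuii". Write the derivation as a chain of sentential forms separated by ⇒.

A ⇒ iAi   [A → i A i]
iAi ⇒ iiAii   [A → i A i]
iiAii ⇒ iiuAuii   [A → u A u]
iiuAuii ⇒ iiuuAuuii   [A → u A u]
iiuuAuuii ⇒ iiuuuAuuuii   [A → u A u]
iiuuuAuuuii ⇒ iiuuuuuuii   [A → ε]

A ⇒ iAi ⇒ iiAii ⇒ iiuAuii ⇒ iiuuAuuii ⇒ iiuuuAuuuii ⇒ iiuuuuuuii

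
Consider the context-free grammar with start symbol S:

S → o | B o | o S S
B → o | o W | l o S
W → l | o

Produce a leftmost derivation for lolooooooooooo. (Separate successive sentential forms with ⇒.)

S ⇒ Bo   [S → B o]
Bo ⇒ loSo   [B → l o S]
loSo ⇒ loBoo   [S → B o]
loBoo ⇒ loloSoo   [B → l o S]
loloSoo ⇒ lolooSSoo   [S → o S S]
lolooSSoo ⇒ loloooSSSoo   [S → o S S]
loloooSSSoo ⇒ lolooooSSSSoo   [S → o S S]
lolooooSSSSoo ⇒ loloooooSSSoo   [S → o]
loloooooSSSoo ⇒ loloooooBoSSoo   [S → B o]
loloooooBoSSoo ⇒ loloooooooSSoo   [B → o]
loloooooooSSoo ⇒ lolooooooooSoo   [S → o]
lolooooooooSoo ⇒ lolooooooooooo   [S → o]

S ⇒ Bo ⇒ loSo ⇒ loBoo ⇒ loloSoo ⇒ lolooSSoo ⇒ loloooSSSoo ⇒ lolooooSSSSoo ⇒ loloooooSSSoo ⇒ loloooooBoSSoo ⇒ loloooooooSSoo ⇒ lolooooooooSoo ⇒ lolooooooooooo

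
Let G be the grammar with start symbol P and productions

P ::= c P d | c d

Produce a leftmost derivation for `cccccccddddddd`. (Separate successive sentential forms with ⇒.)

P ⇒ cPd   [P ::= c P d]
cPd ⇒ ccPdd   [P ::= c P d]
ccPdd ⇒ cccPddd   [P ::= c P d]
cccPddd ⇒ ccccPdddd   [P ::= c P d]
ccccPdddd ⇒ cccccPddddd   [P ::= c P d]
cccccPddddd ⇒ ccccccPdddddd   [P ::= c P d]
ccccccPdddddd ⇒ cccccccddddddd   [P ::= c d]

P⇒cPd⇒ccPdd⇒cccPddd⇒ccccPdddd⇒cccccPddddd⇒ccccccPdddddd⇒cccccccddddddd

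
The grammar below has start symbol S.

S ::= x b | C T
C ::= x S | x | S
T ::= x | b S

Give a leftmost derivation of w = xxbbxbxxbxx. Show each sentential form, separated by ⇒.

S ⇒ CT ⇒ xST ⇒ xxbT ⇒ xxbbS ⇒ xxbbCT ⇒ xxbbST ⇒ xxbbCTT ⇒ xxbbxTT ⇒ xxbbxbST ⇒ xxbbxbCTT ⇒ xxbbxbxSTT ⇒ xxbbxbxxbTT ⇒ xxbbxbxxbxT ⇒ xxbbxbxxbxx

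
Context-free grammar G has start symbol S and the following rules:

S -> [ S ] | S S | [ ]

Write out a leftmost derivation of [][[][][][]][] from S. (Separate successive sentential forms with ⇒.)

S⇒SS⇒[]S⇒[]SS⇒[][S]S⇒[][SS]S⇒[][SSS]S⇒[][SSSS]S⇒[][[]SSS]S⇒[][[][]SS]S⇒[][[][][]S]S⇒[][[][][][]]S⇒[][[][][][]][]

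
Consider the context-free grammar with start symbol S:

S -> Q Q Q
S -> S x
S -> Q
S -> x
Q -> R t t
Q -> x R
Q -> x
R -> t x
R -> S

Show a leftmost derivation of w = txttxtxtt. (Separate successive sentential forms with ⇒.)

S ⇒ QQQ ⇒ RttQQ ⇒ txttQQ ⇒ txttxQ ⇒ txttxRtt ⇒ txttxtxtt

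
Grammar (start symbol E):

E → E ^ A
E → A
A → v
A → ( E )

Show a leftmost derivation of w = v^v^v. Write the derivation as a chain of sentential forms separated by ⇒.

E ⇒ E^A ⇒ E^A^A ⇒ A^A^A ⇒ v^A^A ⇒ v^v^A ⇒ v^v^v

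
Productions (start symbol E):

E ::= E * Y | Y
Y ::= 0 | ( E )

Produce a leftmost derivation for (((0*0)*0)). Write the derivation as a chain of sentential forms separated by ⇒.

E ⇒ Y ⇒ (E) ⇒ (Y) ⇒ ((E)) ⇒ ((E*Y)) ⇒ ((Y*Y)) ⇒ (((E)*Y)) ⇒ (((E*Y)*Y)) ⇒ (((Y*Y)*Y)) ⇒ (((0*Y)*Y)) ⇒ (((0*0)*Y)) ⇒ (((0*0)*0))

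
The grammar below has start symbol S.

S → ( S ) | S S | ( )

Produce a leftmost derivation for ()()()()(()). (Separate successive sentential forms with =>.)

S => SS => ()S => ()SS => ()()S => ()()SS => ()()SSS => ()()()SS => ()()()()S => ()()()()(S) => ()()()()(())

S => SS   [S → S S]
SS => ()S   [S → ( )]
()S => ()SS   [S → S S]
()SS => ()()S   [S → ( )]
()()S => ()()SS   [S → S S]
()()SS => ()()SSS   [S → S S]
()()SSS => ()()()SS   [S → ( )]
()()()SS => ()()()()S   [S → ( )]
()()()()S => ()()()()(S)   [S → ( S )]
()()()()(S) => ()()()()(())   [S → ( )]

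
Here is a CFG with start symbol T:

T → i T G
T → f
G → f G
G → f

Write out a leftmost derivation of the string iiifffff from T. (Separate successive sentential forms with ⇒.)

T ⇒ iTG   [T → i T G]
iTG ⇒ iiTGG   [T → i T G]
iiTGG ⇒ iiiTGGG   [T → i T G]
iiiTGGG ⇒ iiifGGG   [T → f]
iiifGGG ⇒ iiiffGG   [G → f]
iiiffGG ⇒ iiifffG   [G → f]
iiifffG ⇒ iiiffffG   [G → f G]
iiiffffG ⇒ iiifffff   [G → f]

T ⇒ iTG ⇒ iiTGG ⇒ iiiTGGG ⇒ iiifGGG ⇒ iiiffGG ⇒ iiifffG ⇒ iiiffffG ⇒ iiifffff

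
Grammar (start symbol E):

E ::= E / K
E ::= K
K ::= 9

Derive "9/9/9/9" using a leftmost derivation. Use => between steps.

E => E/K   [E ::= E / K]
E/K => E/K/K   [E ::= E / K]
E/K/K => E/K/K/K   [E ::= E / K]
E/K/K/K => K/K/K/K   [E ::= K]
K/K/K/K => 9/K/K/K   [K ::= 9]
9/K/K/K => 9/9/K/K   [K ::= 9]
9/9/K/K => 9/9/9/K   [K ::= 9]
9/9/9/K => 9/9/9/9   [K ::= 9]

E => E/K => E/K/K => E/K/K/K => K/K/K/K => 9/K/K/K => 9/9/K/K => 9/9/9/K => 9/9/9/9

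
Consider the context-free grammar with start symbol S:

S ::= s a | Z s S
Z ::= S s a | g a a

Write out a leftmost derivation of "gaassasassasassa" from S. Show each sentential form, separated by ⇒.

S ⇒ ZsS   [S ::= Z s S]
ZsS ⇒ SsasS   [Z ::= S s a]
SsasS ⇒ ZsSsasS   [S ::= Z s S]
ZsSsasS ⇒ SsasSsasS   [Z ::= S s a]
SsasSsasS ⇒ ZsSsasSsasS   [S ::= Z s S]
ZsSsasSsasS ⇒ gaasSsasSsasS   [Z ::= g a a]
gaasSsasSsasS ⇒ gaassasasSsasS   [S ::= s a]
gaassasasSsasS ⇒ gaassasassasasS   [S ::= s a]
gaassasassasasS ⇒ gaassasassasassa   [S ::= s a]

S⇒ZsS⇒SsasS⇒ZsSsasS⇒SsasSsasS⇒ZsSsasSsasS⇒gaasSsasSsasS⇒gaassasasSsasS⇒gaassasassasasS⇒gaassasassasassa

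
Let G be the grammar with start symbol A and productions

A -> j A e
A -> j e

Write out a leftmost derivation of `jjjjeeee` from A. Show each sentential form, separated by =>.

A => jAe   [A -> j A e]
jAe => jjAee   [A -> j A e]
jjAee => jjjAeee   [A -> j A e]
jjjAeee => jjjjeeee   [A -> j e]

A => jAe => jjAee => jjjAeee => jjjjeeee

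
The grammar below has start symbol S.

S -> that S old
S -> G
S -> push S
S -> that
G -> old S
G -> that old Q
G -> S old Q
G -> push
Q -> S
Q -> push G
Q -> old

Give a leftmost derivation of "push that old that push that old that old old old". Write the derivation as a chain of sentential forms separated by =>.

S => push S => push that S old => push that G old => push that old S old => push that old that S old old => push that old that push S old old => push that old that push that S old old old => push that old that push that G old old old => push that old that push that old S old old old => push that old that push that old that old old old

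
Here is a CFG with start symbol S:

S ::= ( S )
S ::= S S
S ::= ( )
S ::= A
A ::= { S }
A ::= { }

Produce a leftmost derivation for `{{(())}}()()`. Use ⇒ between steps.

S ⇒ SS   [S ::= S S]
SS ⇒ AS   [S ::= A]
AS ⇒ {S}S   [A ::= { S }]
{S}S ⇒ {A}S   [S ::= A]
{A}S ⇒ {{S}}S   [A ::= { S }]
{{S}}S ⇒ {{(S)}}S   [S ::= ( S )]
{{(S)}}S ⇒ {{(())}}S   [S ::= ( )]
{{(())}}S ⇒ {{(())}}SS   [S ::= S S]
{{(())}}SS ⇒ {{(())}}()S   [S ::= ( )]
{{(())}}()S ⇒ {{(())}}()()   [S ::= ( )]

S ⇒ SS ⇒ AS ⇒ {S}S ⇒ {A}S ⇒ {{S}}S ⇒ {{(S)}}S ⇒ {{(())}}S ⇒ {{(())}}SS ⇒ {{(())}}()S ⇒ {{(())}}()()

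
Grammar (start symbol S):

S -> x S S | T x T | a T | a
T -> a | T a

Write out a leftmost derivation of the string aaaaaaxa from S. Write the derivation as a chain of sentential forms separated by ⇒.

S ⇒ TxT ⇒ TaxT ⇒ TaaxT ⇒ TaaaxT ⇒ TaaaaxT ⇒ TaaaaaxT ⇒ aaaaaaxT ⇒ aaaaaaxa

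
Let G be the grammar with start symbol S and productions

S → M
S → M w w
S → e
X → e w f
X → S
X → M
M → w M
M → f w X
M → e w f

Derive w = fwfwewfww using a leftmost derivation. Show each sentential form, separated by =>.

S => Mww => fwXww => fwMww => fwfwXww => fwfwewfww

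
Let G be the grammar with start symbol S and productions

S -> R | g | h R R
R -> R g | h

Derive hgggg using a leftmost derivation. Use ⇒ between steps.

S⇒R⇒Rg⇒Rgg⇒Rggg⇒Rgggg⇒hgggg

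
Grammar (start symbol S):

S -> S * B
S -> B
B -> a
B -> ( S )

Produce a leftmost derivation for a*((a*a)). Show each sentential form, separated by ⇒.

S ⇒ S*B   [S -> S * B]
S*B ⇒ B*B   [S -> B]
B*B ⇒ a*B   [B -> a]
a*B ⇒ a*(S)   [B -> ( S )]
a*(S) ⇒ a*(B)   [S -> B]
a*(B) ⇒ a*((S))   [B -> ( S )]
a*((S)) ⇒ a*((S*B))   [S -> S * B]
a*((S*B)) ⇒ a*((B*B))   [S -> B]
a*((B*B)) ⇒ a*((a*B))   [B -> a]
a*((a*B)) ⇒ a*((a*a))   [B -> a]

S ⇒ S*B ⇒ B*B ⇒ a*B ⇒ a*(S) ⇒ a*(B) ⇒ a*((S)) ⇒ a*((S*B)) ⇒ a*((B*B)) ⇒ a*((a*B)) ⇒ a*((a*a))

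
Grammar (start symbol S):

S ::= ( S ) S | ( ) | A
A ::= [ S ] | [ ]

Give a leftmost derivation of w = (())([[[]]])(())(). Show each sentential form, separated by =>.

S => (S)S => (())S => (())(S)S => (())(A)S => (())([S])S => (())([A])S => (())([[S]])S => (())([[A]])S => (())([[[]]])S => (())([[[]]])(S)S => (())([[[]]])(())S => (())([[[]]])(())()

S => (S)S   [S ::= ( S ) S]
(S)S => (())S   [S ::= ( )]
(())S => (())(S)S   [S ::= ( S ) S]
(())(S)S => (())(A)S   [S ::= A]
(())(A)S => (())([S])S   [A ::= [ S ]]
(())([S])S => (())([A])S   [S ::= A]
(())([A])S => (())([[S]])S   [A ::= [ S ]]
(())([[S]])S => (())([[A]])S   [S ::= A]
(())([[A]])S => (())([[[]]])S   [A ::= [ ]]
(())([[[]]])S => (())([[[]]])(S)S   [S ::= ( S ) S]
(())([[[]]])(S)S => (())([[[]]])(())S   [S ::= ( )]
(())([[[]]])(())S => (())([[[]]])(())()   [S ::= ( )]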